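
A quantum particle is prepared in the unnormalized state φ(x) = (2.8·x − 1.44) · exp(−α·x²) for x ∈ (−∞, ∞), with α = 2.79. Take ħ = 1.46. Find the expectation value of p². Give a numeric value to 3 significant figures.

8.96

p² φ = −ħ² d²φ/dx²; ⟨p²⟩ = −ħ² ∫ φ*·φ'' dx / ∫|φ|² dx.
Expand each integrand as polynomial × e^(−2αx²) and use ∫x^(2j)·e^(−2αx²) dx = (2j−1)!!/(4α)^j · √(π/(2α)), odd powers → 0; here √(π/(2α)) = 0.75034. Differentiate with the product rule, d/dx e^(−αx²) = −2αx·e^(−αx²).
State is unnormalized: ∫|φ|² dx = 2.0830, and ∫φ*·(−ħ² φ'') dx = 18.658, so ⟨p²⟩ = 18.658 / 2.0830.
⟨p²⟩ = 8.9571.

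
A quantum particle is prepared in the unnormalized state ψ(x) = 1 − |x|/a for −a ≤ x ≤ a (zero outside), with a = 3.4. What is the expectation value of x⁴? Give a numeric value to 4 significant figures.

3.818

⟨x⁴⟩ = ∫ x⁴·|ψ|² dx / ∫|ψ|² dx (integrals over the domain).
ψ is even, so ∫ over [−a, a] = 2∫₀ᵃ with ψ = 1 − x/a there: ∫₀ᵃ (1 − x/a)² dx = a/3, ∫₀ᵃ x²(1 − x/a)² dx = a³/30, ∫₀ᵃ x⁴(1 − x/a)² dx = a⁵/105.
State is unnormalized: ∫|ψ|² dx = 2.2667, and ∫ψ*·x⁴·ψ dx = 8.6544, so ⟨x⁴⟩ = 8.6544 / 2.2667.
⟨x⁴⟩ = 3.8181.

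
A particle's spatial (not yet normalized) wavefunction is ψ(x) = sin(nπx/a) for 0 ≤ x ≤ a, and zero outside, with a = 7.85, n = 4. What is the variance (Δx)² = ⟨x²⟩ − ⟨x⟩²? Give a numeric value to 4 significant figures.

Compute ⟨x⟩ and ⟨x²⟩ separately, then (Δx)² = ⟨x²⟩ − ⟨x⟩².
With sin²θ = (1 − cos2θ)/2 on 0 ≤ x ≤ a: ∫sin²(nπx/a) dx = a/2, ∫x·sin²(nπx/a) dx = a²/4, ∫x²·sin²(nπx/a) dx = a³·(1/6 − 1/(4n²π²)); higher powers xᵏ the same way, integrating xᵏ·cos(2nπx/a) by parts.
Normalization: ∫|ψ|² dx = 3.9250.
⟨x⟩ = 3.9250 and ⟨x²⟩ = 20.346.
(Δx)² = 20.346 − (3.9250)² = 4.9401.

4.940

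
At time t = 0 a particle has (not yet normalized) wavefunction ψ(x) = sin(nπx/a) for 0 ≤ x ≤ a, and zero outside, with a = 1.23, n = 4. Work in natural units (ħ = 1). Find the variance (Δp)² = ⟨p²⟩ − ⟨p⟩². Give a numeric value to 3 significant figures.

Compute ⟨p⟩ and ⟨p²⟩ separately; (Δp)² = ⟨p²⟩ − ⟨p⟩².
d/dx sin(nπx/a) = (nπ/a)·cos(nπx/a) and d²/dx² sin(nπx/a) = −(nπ/a)²·sin(nπx/a); on 0 ≤ x ≤ a, ∫sin²(nπx/a) dx = a/2 and ∫sin(nπx/a)·cos(nπx/a) dx = 0.
Normalization: ∫|ψ|² dx = 0.61500.
⟨p⟩ = 0.0000 and ⟨p²⟩ = 104.38.
(Δp)² = 104.38 − (0.0000)² = 104.38.

104.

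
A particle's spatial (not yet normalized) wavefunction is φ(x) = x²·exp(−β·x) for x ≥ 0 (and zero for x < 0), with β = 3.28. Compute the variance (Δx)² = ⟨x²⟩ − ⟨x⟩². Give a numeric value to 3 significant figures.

0.116

Compute ⟨x⟩ and ⟨x²⟩ separately, then (Δx)² = ⟨x²⟩ − ⟨x⟩².
Every integrand reduces to terms xʲ·e^(−2βx) on [0, ∞); use ∫₀^∞ xʲ·e^(−2βx) dx = j!/(2β)^(j+1).
Normalization: ∫|φ|² dx = 0.0019756.
⟨x⟩ = 0.76220 and ⟨x²⟩ = 0.69713.
(Δx)² = 0.69713 − (0.76220)² = 0.11619.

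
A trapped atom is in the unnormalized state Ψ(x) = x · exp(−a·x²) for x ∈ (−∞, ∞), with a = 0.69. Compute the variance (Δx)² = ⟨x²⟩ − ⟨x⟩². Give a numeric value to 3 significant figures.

1.09

Compute ⟨x⟩ and ⟨x²⟩ separately, then (Δx)² = ⟨x²⟩ − ⟨x⟩².
Expand each integrand as polynomial × e^(−2ax²) and use ∫x^(2j)·e^(−2ax²) dx = (2j−1)!!/(4a)^j · √(π/(2a)), odd powers → 0; here √(π/(2a)) = 1.5088.
Normalization: ∫|Ψ|² dx = 0.54667.
⟨x⟩ = 0.0000 and ⟨x²⟩ = 1.0870.
(Δx)² = 1.0870 − (0.0000)² = 1.0870.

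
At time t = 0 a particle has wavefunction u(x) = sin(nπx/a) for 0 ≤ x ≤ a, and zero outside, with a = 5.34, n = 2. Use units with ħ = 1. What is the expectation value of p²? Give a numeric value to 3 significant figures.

1.38

p² u = −ħ² d²u/dx²; ⟨p²⟩ = −ħ² ∫ u*·u'' dx / ∫|u|² dx.
d/dx sin(nπx/a) = (nπ/a)·cos(nπx/a) and d²/dx² sin(nπx/a) = −(nπ/a)²·sin(nπx/a); on 0 ≤ x ≤ a, ∫sin²(nπx/a) dx = a/2 and ∫sin(nπx/a)·cos(nπx/a) dx = 0.
State is unnormalized: ∫|u|² dx = 2.6700, and ∫u*·(−ħ² u'') dx = 3.6965, so ⟨p²⟩ = 3.6965 / 2.6700.
⟨p²⟩ = 1.3844.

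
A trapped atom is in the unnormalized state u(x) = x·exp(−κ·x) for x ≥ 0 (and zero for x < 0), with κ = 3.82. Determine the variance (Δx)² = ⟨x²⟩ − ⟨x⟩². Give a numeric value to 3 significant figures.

0.0514

Compute ⟨x⟩ and ⟨x²⟩ separately, then (Δx)² = ⟨x²⟩ − ⟨x⟩².
Every integrand reduces to terms xʲ·e^(−2κx) on [0, ∞); use ∫₀^∞ xʲ·e^(−2κx) dx = j!/(2κ)^(j+1).
Normalization: ∫|u|² dx = 0.0044849.
⟨x⟩ = 0.39267 and ⟨x²⟩ = 0.20559.
(Δx)² = 0.20559 − (0.39267)² = 0.051397.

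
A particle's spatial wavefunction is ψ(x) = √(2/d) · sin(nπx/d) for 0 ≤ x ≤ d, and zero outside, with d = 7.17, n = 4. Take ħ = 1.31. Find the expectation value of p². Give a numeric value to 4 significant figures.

5.271

p² ψ = −ħ² d²ψ/dx²; ⟨p²⟩ = −ħ² ∫ ψ*·ψ'' dx.
d/dx sin(nπx/d) = (nπ/d)·cos(nπx/d) and d²/dx² sin(nπx/d) = −(nπ/d)²·sin(nπx/d); on 0 ≤ x ≤ d, ∫sin²(nπx/d) dx = d/2 and ∫sin(nπx/d)·cos(nπx/d) dx = 0.
⟨p²⟩ = 5.2714.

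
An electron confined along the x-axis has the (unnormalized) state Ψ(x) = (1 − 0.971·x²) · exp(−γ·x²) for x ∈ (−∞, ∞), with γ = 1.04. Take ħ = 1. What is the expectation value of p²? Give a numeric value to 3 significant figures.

p² Ψ = −ħ² d²Ψ/dx²; ⟨p²⟩ = −ħ² ∫ Ψ*·Ψ'' dx / ∫|Ψ|² dx.
Expand each integrand as polynomial × e^(−2γx²) and use ∫x^(2j)·e^(−2γx²) dx = (2j−1)!!/(4γ)^j · √(π/(2γ)), odd powers → 0; here √(π/(2γ)) = 1.2290. Differentiate with the product rule, d/dx e^(−γx²) = −2γx·e^(−γx²).
State is unnormalized: ∫|Ψ|² dx = 0.85613, and ∫Ψ*·(−ħ² Ψ'') dx = 2.3622, so ⟨p²⟩ = 2.3622 / 0.85613.
⟨p²⟩ = 2.7592.

2.76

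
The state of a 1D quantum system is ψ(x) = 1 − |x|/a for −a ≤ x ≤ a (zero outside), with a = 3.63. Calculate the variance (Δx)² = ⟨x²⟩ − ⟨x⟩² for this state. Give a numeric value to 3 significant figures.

1.32

Compute ⟨x⟩ and ⟨x²⟩ separately, then (Δx)² = ⟨x²⟩ − ⟨x⟩².
ψ is even, so ∫ over [−a, a] = 2∫₀ᵃ with ψ = 1 − x/a there: ∫₀ᵃ (1 − x/a)² dx = a/3, ∫₀ᵃ x²(1 − x/a)² dx = a³/30, ∫₀ᵃ x⁴(1 − x/a)² dx = a⁵/105.
Normalization: ∫|ψ|² dx = 2.4200.
⟨x⟩ = 0.0000 and ⟨x²⟩ = 1.3177.
(Δx)² = 1.3177 − (0.0000)² = 1.3177.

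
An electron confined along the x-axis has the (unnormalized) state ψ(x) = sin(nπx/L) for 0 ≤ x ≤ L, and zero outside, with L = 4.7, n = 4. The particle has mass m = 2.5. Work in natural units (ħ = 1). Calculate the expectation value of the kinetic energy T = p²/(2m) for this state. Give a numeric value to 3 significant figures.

T = −(ħ²/2m) d²/dx², so ⟨T⟩ = −(ħ²/2m) ∫ ψ*·ψ'' dx / ∫|ψ|² dx; with m = 2.5.
d/dx sin(nπx/L) = (nπ/L)·cos(nπx/L) and d²/dx² sin(nπx/L) = −(nπ/L)²·sin(nπx/L); on 0 ≤ x ≤ L, ∫sin²(nπx/L) dx = L/2 and ∫sin(nπx/L)·cos(nπx/L) dx = 0.
State is unnormalized: ∫|ψ|² dx = 2.3500, and ∫ψ*·(−ħ²/2m · ψ'') dx = 3.3599, so ⟨T⟩ = 3.3599 / 2.3500.
⟨T⟩ = 1.4297.

1.43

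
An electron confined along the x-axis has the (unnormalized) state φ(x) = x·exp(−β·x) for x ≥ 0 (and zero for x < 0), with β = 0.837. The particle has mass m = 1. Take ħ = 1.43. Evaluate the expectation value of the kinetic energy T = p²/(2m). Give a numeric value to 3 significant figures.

T = −(ħ²/2m) d²/dx², so ⟨T⟩ = −(ħ²/2m) ∫ φ*·φ'' dx / ∫|φ|² dx; with m = 1.
Differentiate x·exp(−β·x) with the product rule; every integrand then reduces to terms xʲ·e^(−2βx) on [0, ∞), with ∫₀^∞ xʲ·e^(−2βx) dx = j!/(2β)^(j+1).
State is unnormalized: ∫|φ|² dx = 0.42635, and ∫φ*·(−ħ²/2m · φ'') dx = 0.30539, so ⟨T⟩ = 0.30539 / 0.42635.
⟨T⟩ = 0.71630.

0.716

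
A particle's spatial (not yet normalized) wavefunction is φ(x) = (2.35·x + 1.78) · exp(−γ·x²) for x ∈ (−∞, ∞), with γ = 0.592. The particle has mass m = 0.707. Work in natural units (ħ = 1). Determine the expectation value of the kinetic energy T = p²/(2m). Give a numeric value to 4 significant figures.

0.7737

T = −(ħ²/2m) d²/dx², so ⟨T⟩ = −(ħ²/2m) ∫ φ*·φ'' dx / ∫|φ|² dx; with m = 0.707.
Expand each integrand as polynomial × e^(−2γx²) and use ∫x^(2j)·e^(−2γx²) dx = (2j−1)!!/(4γ)^j · √(π/(2γ)), odd powers → 0; here √(π/(2γ)) = 1.6289. Differentiate with the product rule, d/dx e^(−γx²) = −2γx·e^(−γx²).
State is unnormalized: ∫|φ|² dx = 8.9599, and ∫φ*·(−ħ²/2m · φ'') dx = 6.9322, so ⟨T⟩ = 6.9322 / 8.9599.
⟨T⟩ = 0.77369.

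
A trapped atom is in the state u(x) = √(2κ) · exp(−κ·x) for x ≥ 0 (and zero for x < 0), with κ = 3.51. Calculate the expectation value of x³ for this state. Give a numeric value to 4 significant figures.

⟨x³⟩ = ∫ x³·|u|² dx (integrals over the domain).
Every integrand reduces to terms xʲ·e^(−2κx) on [0, ∞); use ∫₀^∞ xʲ·e^(−2κx) dx = j!/(2κ)^(j+1).
⟨x³⟩ = 0.017344.

0.01734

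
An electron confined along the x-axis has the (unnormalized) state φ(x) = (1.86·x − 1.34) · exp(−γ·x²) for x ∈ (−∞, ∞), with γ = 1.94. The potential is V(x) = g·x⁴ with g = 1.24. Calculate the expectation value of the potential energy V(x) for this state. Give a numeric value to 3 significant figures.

0.111

⟨V⟩ = ∫ V(x)·|φ|² dx / ∫|φ|² dx.
Expand each integrand as polynomial × e^(−2γx²) and use ∫x^(2j)·e^(−2γx²) dx = (2j−1)!!/(4γ)^j · √(π/(2γ)), odd powers → 0; here √(π/(2γ)) = 0.89983.
State is unnormalized: ∫|φ|² dx = 2.0169, and ∫φ*·V(x)·φ dx = 0.22373, so ⟨V⟩ = 0.22373 / 2.0169.
⟨V⟩ = 0.11093.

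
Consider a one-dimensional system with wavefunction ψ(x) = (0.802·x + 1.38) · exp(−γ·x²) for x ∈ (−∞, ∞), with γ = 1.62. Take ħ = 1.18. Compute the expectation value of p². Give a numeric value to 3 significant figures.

2.48

p² ψ = −ħ² d²ψ/dx²; ⟨p²⟩ = −ħ² ∫ ψ*·ψ'' dx / ∫|ψ|² dx.
Expand each integrand as polynomial × e^(−2γx²) and use ∫x^(2j)·e^(−2γx²) dx = (2j−1)!!/(4γ)^j · √(π/(2γ)), odd powers → 0; here √(π/(2γ)) = 0.98470. Differentiate with the product rule, d/dx e^(−γx²) = −2γx·e^(−γx²).
State is unnormalized: ∫|ψ|² dx = 1.9730, and ∫ψ*·(−ħ² ψ'') dx = 4.8914, so ⟨p²⟩ = 4.8914 / 1.9730.
⟨p²⟩ = 2.4792.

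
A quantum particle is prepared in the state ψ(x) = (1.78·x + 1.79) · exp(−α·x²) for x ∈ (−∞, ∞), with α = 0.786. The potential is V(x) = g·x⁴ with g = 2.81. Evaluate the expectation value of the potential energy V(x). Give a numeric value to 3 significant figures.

1.67

⟨V⟩ = ∫ V(x)·|ψ|² dx / ∫|ψ|² dx.
Expand each integrand as polynomial × e^(−2αx²) and use ∫x^(2j)·e^(−2αx²) dx = (2j−1)!!/(4α)^j · √(π/(2α)), odd powers → 0; here √(π/(2α)) = 1.4137.
State is unnormalized: ∫|ψ|² dx = 5.9542, and ∫ψ*·V(x)·ψ dx = 9.9378, so ⟨V⟩ = 9.9378 / 5.9542.
⟨V⟩ = 1.6690.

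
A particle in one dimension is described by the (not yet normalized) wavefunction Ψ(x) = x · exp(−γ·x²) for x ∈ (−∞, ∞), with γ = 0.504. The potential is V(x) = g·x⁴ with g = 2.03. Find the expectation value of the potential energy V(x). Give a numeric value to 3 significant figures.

⟨V⟩ = ∫ V(x)·|Ψ|² dx / ∫|Ψ|² dx.
Expand each integrand as polynomial × e^(−2γx²) and use ∫x^(2j)·e^(−2γx²) dx = (2j−1)!!/(4γ)^j · √(π/(2γ)), odd powers → 0; here √(π/(2γ)) = 1.7654.
State is unnormalized: ∫|Ψ|² dx = 0.87570, and ∫Ψ*·V(x)·Ψ dx = 6.5609, so ⟨V⟩ = 6.5609 / 0.87570.
⟨V⟩ = 7.4921.

7.49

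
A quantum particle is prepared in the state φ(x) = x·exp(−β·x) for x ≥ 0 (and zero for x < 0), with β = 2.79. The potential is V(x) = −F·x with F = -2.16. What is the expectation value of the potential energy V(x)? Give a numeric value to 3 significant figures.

⟨V⟩ = ∫ V(x)·|φ|² dx / ∫|φ|² dx.
Every integrand reduces to terms xʲ·e^(−2βx) on [0, ∞); use ∫₀^∞ xʲ·e^(−2βx) dx = j!/(2β)^(j+1).
State is unnormalized: ∫|φ|² dx = 0.011511, and ∫φ*·V(x)·φ dx = 0.013368, so ⟨V⟩ = 0.013368 / 0.011511.
⟨V⟩ = 1.1613.

1.16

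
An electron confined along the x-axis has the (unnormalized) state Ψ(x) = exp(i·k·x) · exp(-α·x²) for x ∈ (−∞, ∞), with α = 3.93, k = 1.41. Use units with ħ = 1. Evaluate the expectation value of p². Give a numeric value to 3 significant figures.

p² Ψ = −ħ² d²Ψ/dx²; ⟨p²⟩ = −ħ² ∫ Ψ*·Ψ'' dx / ∫|Ψ|² dx.
Gaussian moments: ∫x^(2j)·e^(−2αx²) dx = (2j−1)!!/(4α)^j · √(π/(2α)), odd powers integrate to 0; here √(π/(2α)) = 0.63221. Derivatives: Ψ′ = (ik − 2αx)·Ψ, Ψ″ = ((ik − 2αx)² − 2α)·Ψ; the odd-in-x pieces drop out.
State is unnormalized: ∫|Ψ|² dx = 0.63221, and ∫Ψ*·(−ħ² Ψ'') dx = 3.7415, so ⟨p²⟩ = 3.7415 / 0.63221.
⟨p²⟩ = 5.9181.

5.92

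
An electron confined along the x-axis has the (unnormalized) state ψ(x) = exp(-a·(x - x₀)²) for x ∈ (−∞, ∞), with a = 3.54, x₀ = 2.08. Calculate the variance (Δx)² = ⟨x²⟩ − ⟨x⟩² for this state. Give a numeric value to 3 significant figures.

Compute ⟨x⟩ and ⟨x²⟩ separately, then (Δx)² = ⟨x²⟩ − ⟨x⟩².
Gaussian moments (u = x − x₀): ∫u^(2j)·e^(−2au²) du = (2j−1)!!/(4a)^j · √(π/(2a)), odd powers integrate to 0; here √(π/(2a)) = 0.66613.
Normalization: ∫|ψ|² dx = 0.66613.
⟨x⟩ = 2.0800 and ⟨x²⟩ = 4.3970.
(Δx)² = 4.3970 − (2.0800)² = 0.070621.

0.0706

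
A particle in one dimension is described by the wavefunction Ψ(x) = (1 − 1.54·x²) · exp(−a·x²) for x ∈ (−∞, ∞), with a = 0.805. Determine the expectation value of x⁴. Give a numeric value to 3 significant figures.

1.67

⟨x⁴⟩ = ∫ x⁴·|Ψ|² dx / ∫|Ψ|² dx (integrals over the domain).
Expand each integrand as polynomial × e^(−2ax²) and use ∫x^(2j)·e^(−2ax²) dx = (2j−1)!!/(4a)^j · √(π/(2a)), odd powers → 0; here √(π/(2a)) = 1.3969.
State is unnormalized: ∫|Ψ|² dx = 1.0193, and ∫Ψ*·x⁴·Ψ dx = 1.7069, so ⟨x⁴⟩ = 1.7069 / 1.0193.
⟨x⁴⟩ = 1.6746.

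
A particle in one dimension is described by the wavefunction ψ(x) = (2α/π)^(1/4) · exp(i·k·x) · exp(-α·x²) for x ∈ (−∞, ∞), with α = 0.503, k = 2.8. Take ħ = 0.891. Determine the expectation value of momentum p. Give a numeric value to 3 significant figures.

p ψ = −iħ dψ/dx; then ⟨p⟩ = ∫ ψ*·(pψ) dx.
Gaussian moments: ∫x^(2j)·e^(−2αx²) dx = (2j−1)!!/(4α)^j · √(π/(2α)), odd powers integrate to 0; here √(π/(2α)) = 1.7672. Derivatives: ψ′ = (ik − 2αx)·ψ, ψ″ = ((ik − 2αx)² − 2α)·ψ; the odd-in-x pieces drop out.
⟨p⟩ = 2.4948.

2.49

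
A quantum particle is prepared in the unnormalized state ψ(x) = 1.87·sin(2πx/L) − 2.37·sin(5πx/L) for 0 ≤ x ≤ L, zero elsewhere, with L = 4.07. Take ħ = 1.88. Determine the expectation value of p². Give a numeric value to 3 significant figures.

p² ψ = −ħ² d²ψ/dx²; ⟨p²⟩ = −ħ² ∫ ψ*·ψ'' dx / ∫|ψ|² dx.
d²/dx² sin(jπx/L) = −(jπ/L)²·sin(jπx/L); on 0 ≤ x ≤ L, ∫sin²(jπx/L) dx = L/2 and ∫sin(jπx/L)·sin(lπx/L) dx = 0 for j ≠ l, so only diagonal terms survive in ∫|ψ|² and ∫ψ·ψ″; ∫ψ·ψ′ dx = [ψ²/2] between the walls = 0.
State is unnormalized: ∫|ψ|² dx = 18.547, and ∫ψ*·(−ħ² ψ'') dx = 661.71, so ⟨p²⟩ = 661.71 / 18.547.
⟨p²⟩ = 35.678.

35.7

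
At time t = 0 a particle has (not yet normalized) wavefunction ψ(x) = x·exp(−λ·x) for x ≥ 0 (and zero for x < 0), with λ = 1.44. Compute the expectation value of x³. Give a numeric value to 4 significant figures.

⟨x³⟩ = ∫ x³·|ψ|² dx / ∫|ψ|² dx (integrals over the domain).
Every integrand reduces to terms xʲ·e^(−2λx) on [0, ∞); use ∫₀^∞ xʲ·e^(−2λx) dx = j!/(2λ)^(j+1).
State is unnormalized: ∫|ψ|² dx = 0.083724, and ∫ψ*·x³·ψ dx = 0.21029, so ⟨x³⟩ = 0.21029 / 0.083724.
⟨x³⟩ = 2.5117.

2.512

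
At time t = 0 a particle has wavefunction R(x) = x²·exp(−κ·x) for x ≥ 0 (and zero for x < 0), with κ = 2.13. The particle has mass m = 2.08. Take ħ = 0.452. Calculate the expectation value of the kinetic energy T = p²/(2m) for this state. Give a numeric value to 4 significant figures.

T = −(ħ²/2m) d²/dx², so ⟨T⟩ = −(ħ²/2m) ∫ R*·R'' dx / ∫|R|² dx; with m = 2.08.
Differentiate x²·exp(−κ·x) with the product rule; every integrand then reduces to terms xʲ·e^(−2κx) on [0, ∞), with ∫₀^∞ xʲ·e^(−2κx) dx = j!/(2κ)^(j+1).
State is unnormalized: ∫|R|² dx = 0.017107, and ∫R*·(−ħ²/2m · R'') dx = 0.0012705, so ⟨T⟩ = 0.0012705 / 0.017107.
⟨T⟩ = 0.074271.

0.07427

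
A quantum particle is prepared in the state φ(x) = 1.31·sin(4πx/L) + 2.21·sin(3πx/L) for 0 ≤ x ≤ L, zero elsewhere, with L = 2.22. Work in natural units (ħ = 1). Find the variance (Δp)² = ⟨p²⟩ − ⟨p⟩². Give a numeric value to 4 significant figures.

21.67

Compute ⟨p⟩ and ⟨p²⟩ separately; (Δp)² = ⟨p²⟩ − ⟨p⟩².
d²/dx² sin(jπx/L) = −(jπ/L)²·sin(jπx/L); on 0 ≤ x ≤ L, ∫sin²(jπx/L) dx = L/2 and ∫sin(jπx/L)·sin(lπx/L) dx = 0 for j ≠ l, so only diagonal terms survive in ∫|φ|² and ∫φ·φ″; ∫φ·φ′ dx = [φ²/2] between the walls = 0.
Normalization: ∫|φ|² dx = 7.3262.
⟨p⟩ = 0.0000 and ⟨p²⟩ = 21.668.
(Δp)² = 21.668 − (0.0000)² = 21.668.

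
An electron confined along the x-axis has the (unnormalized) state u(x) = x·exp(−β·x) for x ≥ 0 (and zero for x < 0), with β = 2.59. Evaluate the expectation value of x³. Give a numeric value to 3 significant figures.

⟨x³⟩ = ∫ x³·|u|² dx / ∫|u|² dx (integrals over the domain).
Every integrand reduces to terms xʲ·e^(−2βx) on [0, ∞); use ∫₀^∞ xʲ·e^(−2βx) dx = j!/(2β)^(j+1).
State is unnormalized: ∫|u|² dx = 0.014389, and ∫u*·x³·u dx = 0.0062116, so ⟨x³⟩ = 0.0062116 / 0.014389.
⟨x³⟩ = 0.43168.

0.432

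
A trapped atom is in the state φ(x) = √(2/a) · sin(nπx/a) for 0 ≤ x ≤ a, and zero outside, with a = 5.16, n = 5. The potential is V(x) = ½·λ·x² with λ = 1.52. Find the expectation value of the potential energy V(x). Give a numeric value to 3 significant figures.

⟨V⟩ = ∫ V(x)·|φ|² dx.
With sin²θ = (1 − cos2θ)/2 on 0 ≤ x ≤ a: ∫sin²(nπx/a) dx = a/2, ∫x·sin²(nπx/a) dx = a²/4, ∫x²·sin²(nπx/a) dx = a³·(1/6 − 1/(4n²π²)); higher powers xᵏ the same way, integrating xᵏ·cos(2nπx/a) by parts.
⟨V⟩ = 6.7041.

6.70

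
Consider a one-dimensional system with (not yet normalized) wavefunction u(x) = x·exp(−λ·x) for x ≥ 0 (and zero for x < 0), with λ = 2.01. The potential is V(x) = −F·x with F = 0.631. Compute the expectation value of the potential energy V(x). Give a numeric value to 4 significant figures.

⟨V⟩ = ∫ V(x)·|u|² dx / ∫|u|² dx.
Every integrand reduces to terms xʲ·e^(−2λx) on [0, ∞); use ∫₀^∞ xʲ·e^(−2λx) dx = j!/(2λ)^(j+1).
State is unnormalized: ∫|u|² dx = 0.030786, and ∫u*·V(x)·u dx = -0.014497, so ⟨V⟩ = -0.014497 / 0.030786.
⟨V⟩ = -0.47090.

-0.4709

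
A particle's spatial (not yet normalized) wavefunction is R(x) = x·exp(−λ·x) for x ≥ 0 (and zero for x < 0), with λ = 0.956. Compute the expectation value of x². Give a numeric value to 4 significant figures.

3.283

⟨x²⟩ = ∫ x²·|R|² dx / ∫|R|² dx (integrals over the domain).
Every integrand reduces to terms xʲ·e^(−2λx) on [0, ∞); use ∫₀^∞ xʲ·e^(−2λx) dx = j!/(2λ)^(j+1).
State is unnormalized: ∫|R|² dx = 0.28613, and ∫R*·x²·R dx = 0.93923, so ⟨x²⟩ = 0.93923 / 0.28613.
⟨x²⟩ = 3.2825.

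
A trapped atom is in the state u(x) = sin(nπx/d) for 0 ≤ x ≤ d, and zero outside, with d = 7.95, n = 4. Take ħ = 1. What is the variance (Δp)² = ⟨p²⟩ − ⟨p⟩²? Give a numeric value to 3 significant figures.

Compute ⟨p⟩ and ⟨p²⟩ separately; (Δp)² = ⟨p²⟩ − ⟨p⟩².
d/dx sin(nπx/d) = (nπ/d)·cos(nπx/d) and d²/dx² sin(nπx/d) = −(nπ/d)²·sin(nπx/d); on 0 ≤ x ≤ d, ∫sin²(nπx/d) dx = d/2 and ∫sin(nπx/d)·cos(nπx/d) dx = 0.
Normalization: ∫|u|² dx = 3.9750.
⟨p⟩ = 0.0000 and ⟨p²⟩ = 2.4985.
(Δp)² = 2.4985 − (0.0000)² = 2.4985.

2.50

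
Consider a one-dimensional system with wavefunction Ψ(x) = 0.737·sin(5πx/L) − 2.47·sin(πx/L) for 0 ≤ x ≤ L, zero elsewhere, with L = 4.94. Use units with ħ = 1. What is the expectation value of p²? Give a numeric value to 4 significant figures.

1.198

p² Ψ = −ħ² d²Ψ/dx²; ⟨p²⟩ = −ħ² ∫ Ψ*·Ψ'' dx / ∫|Ψ|² dx.
d²/dx² sin(jπx/L) = −(jπ/L)²·sin(jπx/L); on 0 ≤ x ≤ L, ∫sin²(jπx/L) dx = L/2 and ∫sin(jπx/L)·sin(lπx/L) dx = 0 for j ≠ l, so only diagonal terms survive in ∫|Ψ|² and ∫Ψ·Ψ″; ∫Ψ·Ψ′ dx = [Ψ²/2] between the walls = 0.
State is unnormalized: ∫|Ψ|² dx = 16.411, and ∫Ψ*·(−ħ² Ψ'') dx = 19.659, so ⟨p²⟩ = 19.659 / 16.411.
⟨p²⟩ = 1.1980.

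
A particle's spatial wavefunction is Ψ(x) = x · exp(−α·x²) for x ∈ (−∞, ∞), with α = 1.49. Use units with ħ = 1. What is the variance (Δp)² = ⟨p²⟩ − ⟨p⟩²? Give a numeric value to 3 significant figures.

Compute ⟨p⟩ and ⟨p²⟩ separately; (Δp)² = ⟨p²⟩ − ⟨p⟩².
Expand each integrand as polynomial × e^(−2αx²) and use ∫x^(2j)·e^(−2αx²) dx = (2j−1)!!/(4α)^j · √(π/(2α)), odd powers → 0; here √(π/(2α)) = 1.0268. Differentiate with the product rule, d/dx e^(−αx²) = −2αx·e^(−αx²).
Normalization: ∫|Ψ|² dx = 0.17227.
⟨p⟩ = 0.0000 and ⟨p²⟩ = 4.4700.
(Δp)² = 4.4700 − (0.0000)² = 4.4700.

4.47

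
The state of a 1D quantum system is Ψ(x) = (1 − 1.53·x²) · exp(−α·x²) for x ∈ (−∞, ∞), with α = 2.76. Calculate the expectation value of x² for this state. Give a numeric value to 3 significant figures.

0.0530

⟨x²⟩ = ∫ x²·|Ψ|² dx / ∫|Ψ|² dx (integrals over the domain).
Expand each integrand as polynomial × e^(−2αx²) and use ∫x^(2j)·e^(−2αx²) dx = (2j−1)!!/(4α)^j · √(π/(2α)), odd powers → 0; here √(π/(2α)) = 0.75441.
State is unnormalized: ∫|Ψ|² dx = 0.58877, and ∫Ψ*·x²·Ψ dx = 0.031199, so ⟨x²⟩ = 0.031199 / 0.58877.
⟨x²⟩ = 0.052991.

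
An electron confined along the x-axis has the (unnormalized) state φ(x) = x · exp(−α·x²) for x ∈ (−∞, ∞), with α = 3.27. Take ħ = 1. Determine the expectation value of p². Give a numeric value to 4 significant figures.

p² φ = −ħ² d²φ/dx²; ⟨p²⟩ = −ħ² ∫ φ*·φ'' dx / ∫|φ|² dx.
Expand each integrand as polynomial × e^(−2αx²) and use ∫x^(2j)·e^(−2αx²) dx = (2j−1)!!/(4α)^j · √(π/(2α)), odd powers → 0; here √(π/(2α)) = 0.69308. Differentiate with the product rule, d/dx e^(−αx²) = −2αx·e^(−αx²).
State is unnormalized: ∫|φ|² dx = 0.052988, and ∫φ*·(−ħ² φ'') dx = 0.51981, so ⟨p²⟩ = 0.51981 / 0.052988.
⟨p²⟩ = 9.8100.

9.810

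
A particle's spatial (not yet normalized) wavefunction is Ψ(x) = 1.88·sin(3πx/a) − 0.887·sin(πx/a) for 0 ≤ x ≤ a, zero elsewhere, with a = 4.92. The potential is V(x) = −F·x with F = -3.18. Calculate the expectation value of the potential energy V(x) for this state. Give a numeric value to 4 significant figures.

⟨V⟩ = ∫ V(x)·|Ψ|² dx / ∫|Ψ|² dx.
On 0 ≤ x ≤ a (j ≠ l): ∫sin²(jπx/a) dx = a/2, ∫sin(jπx/a)·sin(lπx/a) dx = 0; diagonal moments ∫x·sin²(jπx/a) dx = a²/4, ∫x²·sin²(jπx/a) dx = a³·(1/6 − 1/(4j²π²)); cross terms ∫x·sin(jπx/a)·sin(lπx/a) dx = 0 for j + l even and −4jla²/(π²(j² − l²)²) for j + l odd, ∫x²·sin(jπx/a)·sin(lπx/a) dx = (−1)^(j+l)·4jla³/(π²(j² − l²)²); higher powers the same way via product-to-sum and parts.
State is unnormalized: ∫|Ψ|² dx = 10.630, and ∫Ψ*·V(x)·Ψ dx = 83.157, so ⟨V⟩ = 83.157 / 10.630.
⟨V⟩ = 7.8228.

7.823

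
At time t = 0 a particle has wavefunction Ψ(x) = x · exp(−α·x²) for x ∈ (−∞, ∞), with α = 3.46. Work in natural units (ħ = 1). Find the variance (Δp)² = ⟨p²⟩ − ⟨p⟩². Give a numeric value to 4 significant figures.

Compute ⟨p⟩ and ⟨p²⟩ separately; (Δp)² = ⟨p²⟩ − ⟨p⟩².
Expand each integrand as polynomial × e^(−2αx²) and use ∫x^(2j)·e^(−2αx²) dx = (2j−1)!!/(4α)^j · √(π/(2α)), odd powers → 0; here √(π/(2α)) = 0.67379. Differentiate with the product rule, d/dx e^(−αx²) = −2αx·e^(−αx²).
Normalization: ∫|Ψ|² dx = 0.048684.
⟨p⟩ = 0.0000 and ⟨p²⟩ = 10.380.
(Δp)² = 10.380 − (0.0000)² = 10.380.

10.38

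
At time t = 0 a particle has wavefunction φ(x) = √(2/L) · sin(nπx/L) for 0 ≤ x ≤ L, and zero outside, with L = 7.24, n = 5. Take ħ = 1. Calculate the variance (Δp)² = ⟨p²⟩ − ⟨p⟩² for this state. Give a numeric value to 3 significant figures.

4.71

Compute ⟨p⟩ and ⟨p²⟩ separately; (Δp)² = ⟨p²⟩ − ⟨p⟩².
d/dx sin(nπx/L) = (nπ/L)·cos(nπx/L) and d²/dx² sin(nπx/L) = −(nπ/L)²·sin(nπx/L); on 0 ≤ x ≤ L, ∫sin²(nπx/L) dx = L/2 and ∫sin(nπx/L)·cos(nπx/L) dx = 0.
⟨p⟩ = 0.0000 and ⟨p²⟩ = 4.7072.
(Δp)² = 4.7072 − (0.0000)² = 4.7072.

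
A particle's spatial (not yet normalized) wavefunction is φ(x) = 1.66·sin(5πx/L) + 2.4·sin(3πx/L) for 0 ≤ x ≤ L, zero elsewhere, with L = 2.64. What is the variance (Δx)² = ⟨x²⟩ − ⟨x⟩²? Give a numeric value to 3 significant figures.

0.859

Compute ⟨x⟩ and ⟨x²⟩ separately, then (Δx)² = ⟨x²⟩ − ⟨x⟩².
On 0 ≤ x ≤ L (j ≠ l): ∫sin²(jπx/L) dx = L/2, ∫sin(jπx/L)·sin(lπx/L) dx = 0; diagonal moments ∫x·sin²(jπx/L) dx = L²/4, ∫x²·sin²(jπx/L) dx = L³·(1/6 − 1/(4j²π²)); cross terms ∫x·sin(jπx/L)·sin(lπx/L) dx = 0 for j + l even and −4jlL²/(π²(j² − l²)²) for j + l odd, ∫x²·sin(jπx/L)·sin(lπx/L) dx = (−1)^(j+l)·4jlL³/(π²(j² − l²)²); higher powers the same way via product-to-sum and parts.
Normalization: ∫|φ|² dx = 11.241.
⟨x⟩ = 1.3200 and ⟨x²⟩ = 2.6018.
(Δx)² = 2.6018 − (1.3200)² = 0.85942.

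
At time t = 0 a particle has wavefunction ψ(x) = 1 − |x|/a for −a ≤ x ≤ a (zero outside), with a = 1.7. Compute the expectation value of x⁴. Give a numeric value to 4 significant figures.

0.2386

⟨x⁴⟩ = ∫ x⁴·|ψ|² dx / ∫|ψ|² dx (integrals over the domain).
ψ is even, so ∫ over [−a, a] = 2∫₀ᵃ with ψ = 1 − x/a there: ∫₀ᵃ (1 − x/a)² dx = a/3, ∫₀ᵃ x²(1 − x/a)² dx = a³/30, ∫₀ᵃ x⁴(1 − x/a)² dx = a⁵/105.
State is unnormalized: ∫|ψ|² dx = 1.1333, and ∫ψ*·x⁴·ψ dx = 0.27045, so ⟨x⁴⟩ = 0.27045 / 1.1333.
⟨x⁴⟩ = 0.23863.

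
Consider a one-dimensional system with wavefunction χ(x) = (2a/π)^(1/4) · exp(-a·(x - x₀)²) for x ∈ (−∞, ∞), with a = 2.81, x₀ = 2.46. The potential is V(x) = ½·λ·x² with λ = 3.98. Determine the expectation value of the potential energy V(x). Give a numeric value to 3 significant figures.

12.2

⟨V⟩ = ∫ V(x)·|χ|² dx.
Gaussian moments (u = x − x₀): ∫u^(2j)·e^(−2au²) du = (2j−1)!!/(4a)^j · √(π/(2a)), odd powers integrate to 0; here √(π/(2a)) = 0.74766.
⟨V⟩ = 12.220.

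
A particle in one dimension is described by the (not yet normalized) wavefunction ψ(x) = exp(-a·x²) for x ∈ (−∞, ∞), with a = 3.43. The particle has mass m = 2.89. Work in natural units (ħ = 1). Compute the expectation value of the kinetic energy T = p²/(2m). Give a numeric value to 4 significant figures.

0.5934

T = −(ħ²/2m) d²/dx², so ⟨T⟩ = −(ħ²/2m) ∫ ψ*·ψ'' dx / ∫|ψ|² dx; with m = 2.89.
Gaussian moments: ∫x^(2j)·e^(−2ax²) dx = (2j−1)!!/(4a)^j · √(π/(2a)), odd powers integrate to 0; here √(π/(2a)) = 0.67673. Derivatives: d/dx e^(−ax²) = −2ax·e^(−ax²), d²/dx² e^(−ax²) = (4a²x² − 2a)·e^(−ax²).
State is unnormalized: ∫|ψ|² dx = 0.67673, and ∫ψ*·(−ħ²/2m · ψ'') dx = 0.40159, so ⟨T⟩ = 0.40159 / 0.67673.
⟨T⟩ = 0.59343.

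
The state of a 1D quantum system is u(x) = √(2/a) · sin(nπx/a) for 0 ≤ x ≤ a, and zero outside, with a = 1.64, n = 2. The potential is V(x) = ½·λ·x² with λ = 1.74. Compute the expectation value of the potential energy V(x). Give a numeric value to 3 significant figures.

⟨V⟩ = ∫ V(x)·|u|² dx.
With sin²θ = (1 − cos2θ)/2 on 0 ≤ x ≤ a: ∫sin²(nπx/a) dx = a/2, ∫x·sin²(nπx/a) dx = a²/4, ∫x²·sin²(nπx/a) dx = a³·(1/6 − 1/(4n²π²)); higher powers xᵏ the same way, integrating xᵏ·cos(2nπx/a) by parts.
⟨V⟩ = 0.75035.

0.750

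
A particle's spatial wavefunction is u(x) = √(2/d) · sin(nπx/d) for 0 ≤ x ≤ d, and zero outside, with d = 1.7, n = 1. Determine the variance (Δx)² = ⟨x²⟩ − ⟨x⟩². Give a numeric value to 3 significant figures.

Compute ⟨x⟩ and ⟨x²⟩ separately, then (Δx)² = ⟨x²⟩ − ⟨x⟩².
With sin²θ = (1 − cos2θ)/2 on 0 ≤ x ≤ d: ∫sin²(nπx/d) dx = d/2, ∫x·sin²(nπx/d) dx = d²/4, ∫x²·sin²(nπx/d) dx = d³·(1/6 − 1/(4n²π²)); higher powers xᵏ the same way, integrating xᵏ·cos(2nπx/d) by parts.
⟨x⟩ = 0.85000 and ⟨x²⟩ = 0.81692.
(Δx)² = 0.81692 − (0.85000)² = 0.094424.

0.0944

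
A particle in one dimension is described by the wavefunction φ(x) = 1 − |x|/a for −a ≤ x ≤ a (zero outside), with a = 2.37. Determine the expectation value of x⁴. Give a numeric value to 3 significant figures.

0.901

⟨x⁴⟩ = ∫ x⁴·|φ|² dx / ∫|φ|² dx (integrals over the domain).
φ is even, so ∫ over [−a, a] = 2∫₀ᵃ with φ = 1 − x/a there: ∫₀ᵃ (1 − x/a)² dx = a/3, ∫₀ᵃ x²(1 − x/a)² dx = a³/30, ∫₀ᵃ x⁴(1 − x/a)² dx = a⁵/105.
State is unnormalized: ∫|φ|² dx = 1.5800, and ∫φ*·x⁴·φ dx = 1.4242, so ⟨x⁴⟩ = 1.4242 / 1.5800.
⟨x⁴⟩ = 0.90142.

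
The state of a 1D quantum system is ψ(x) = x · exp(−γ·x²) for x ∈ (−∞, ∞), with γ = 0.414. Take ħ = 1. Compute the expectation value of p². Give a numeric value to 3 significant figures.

1.24

p² ψ = −ħ² d²ψ/dx²; ⟨p²⟩ = −ħ² ∫ ψ*·ψ'' dx / ∫|ψ|² dx.
Expand each integrand as polynomial × e^(−2γx²) and use ∫x^(2j)·e^(−2γx²) dx = (2j−1)!!/(4γ)^j · √(π/(2γ)), odd powers → 0; here √(π/(2γ)) = 1.9479. Differentiate with the product rule, d/dx e^(−γx²) = −2γx·e^(−γx²).
State is unnormalized: ∫|ψ|² dx = 1.1762, and ∫ψ*·(−ħ² ψ'') dx = 1.4609, so ⟨p²⟩ = 1.4609 / 1.1762.
⟨p²⟩ = 1.2420.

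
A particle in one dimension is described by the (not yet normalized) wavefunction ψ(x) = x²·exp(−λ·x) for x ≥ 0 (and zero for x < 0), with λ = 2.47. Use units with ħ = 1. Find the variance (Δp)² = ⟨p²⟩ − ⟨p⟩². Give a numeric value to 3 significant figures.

2.03

Compute ⟨p⟩ and ⟨p²⟩ separately; (Δp)² = ⟨p²⟩ − ⟨p⟩².
Differentiate x²·exp(−λ·x) with the product rule; every integrand then reduces to terms xʲ·e^(−2λx) on [0, ∞), with ∫₀^∞ xʲ·e^(−2λx) dx = j!/(2λ)^(j+1).
Normalization: ∫|ψ|² dx = 0.0081579.
⟨p⟩ = 0.0000 and ⟨p²⟩ = 2.0336.
(Δp)² = 2.0336 − (0.0000)² = 2.0336.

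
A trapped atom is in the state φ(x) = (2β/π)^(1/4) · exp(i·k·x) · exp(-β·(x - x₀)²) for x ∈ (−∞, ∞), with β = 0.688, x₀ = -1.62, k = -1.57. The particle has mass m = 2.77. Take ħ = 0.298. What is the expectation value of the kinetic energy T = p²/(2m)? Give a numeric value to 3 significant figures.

0.0505

T = −(ħ²/2m) d²/dx², so ⟨T⟩ = −(ħ²/2m) ∫ φ*·φ'' dx; with m = 2.77.
Gaussian moments (u = x − x₀): ∫u^(2j)·e^(−2βu²) du = (2j−1)!!/(4β)^j · √(π/(2β)), odd powers integrate to 0; here √(π/(2β)) = 1.5110. Derivatives: φ′ = (ik − 2βu)·φ, φ″ = ((ik − 2βu)² − 2β)·φ; the odd-in-u pieces drop out.
⟨T⟩ = 0.050540.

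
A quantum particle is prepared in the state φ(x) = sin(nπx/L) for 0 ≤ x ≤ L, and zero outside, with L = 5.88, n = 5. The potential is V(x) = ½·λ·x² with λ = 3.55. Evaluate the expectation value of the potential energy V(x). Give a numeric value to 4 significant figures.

⟨V⟩ = ∫ V(x)·|φ|² dx / ∫|φ|² dx.
With sin²θ = (1 − cos2θ)/2 on 0 ≤ x ≤ L: ∫sin²(nπx/L) dx = L/2, ∫x·sin²(nπx/L) dx = L²/4, ∫x²·sin²(nπx/L) dx = L³·(1/6 − 1/(4n²π²)); higher powers xᵏ the same way, integrating xᵏ·cos(2nπx/L) by parts.
State is unnormalized: ∫|φ|² dx = 2.9400, and ∫φ*·V(x)·φ dx = 59.777, so ⟨V⟩ = 59.777 / 2.9400.
⟨V⟩ = 20.332.

20.33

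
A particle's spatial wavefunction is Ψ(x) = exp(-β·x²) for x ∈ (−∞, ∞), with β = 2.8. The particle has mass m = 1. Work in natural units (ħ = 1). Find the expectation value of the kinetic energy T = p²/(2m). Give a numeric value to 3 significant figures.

T = −(ħ²/2m) d²/dx², so ⟨T⟩ = −(ħ²/2m) ∫ Ψ*·Ψ'' dx / ∫|Ψ|² dx; with m = 1.
Gaussian moments: ∫x^(2j)·e^(−2βx²) dx = (2j−1)!!/(4β)^j · √(π/(2β)), odd powers integrate to 0; here √(π/(2β)) = 0.74900. Derivatives: d/dx e^(−βx²) = −2βx·e^(−βx²), d²/dx² e^(−βx²) = (4β²x² − 2β)·e^(−βx²).
State is unnormalized: ∫|Ψ|² dx = 0.74900, and ∫Ψ*·(−ħ²/2m · Ψ'') dx = 1.0486, so ⟨T⟩ = 1.0486 / 0.74900.
⟨T⟩ = 1.4000.

1.40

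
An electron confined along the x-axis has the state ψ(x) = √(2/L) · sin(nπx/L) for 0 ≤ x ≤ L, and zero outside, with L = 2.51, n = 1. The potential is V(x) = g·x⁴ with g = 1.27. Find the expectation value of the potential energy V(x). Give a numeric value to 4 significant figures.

5.750

⟨V⟩ = ∫ V(x)·|ψ|² dx.
With sin²θ = (1 − cos2θ)/2 on 0 ≤ x ≤ L: ∫sin²(nπx/L) dx = L/2, ∫x·sin²(nπx/L) dx = L²/4, ∫x²·sin²(nπx/L) dx = L³·(1/6 − 1/(4n²π²)); higher powers xᵏ the same way, integrating xᵏ·cos(2nπx/L) by parts.
⟨V⟩ = 5.7504.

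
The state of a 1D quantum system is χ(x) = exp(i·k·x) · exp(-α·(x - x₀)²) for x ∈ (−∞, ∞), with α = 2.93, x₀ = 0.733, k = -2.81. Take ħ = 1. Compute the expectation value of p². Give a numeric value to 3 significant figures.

p² χ = −ħ² d²χ/dx²; ⟨p²⟩ = −ħ² ∫ χ*·χ'' dx / ∫|χ|² dx.
Gaussian moments (u = x − x₀): ∫u^(2j)·e^(−2αu²) du = (2j−1)!!/(4α)^j · √(π/(2α)), odd powers integrate to 0; here √(π/(2α)) = 0.73219. Derivatives: χ′ = (ik − 2αu)·χ, χ″ = ((ik − 2αu)² − 2α)·χ; the odd-in-u pieces drop out.
State is unnormalized: ∫|χ|² dx = 0.73219, and ∫χ*·(−ħ² χ'') dx = 7.9268, so ⟨p²⟩ = 7.9268 / 0.73219.
⟨p²⟩ = 10.826.

10.8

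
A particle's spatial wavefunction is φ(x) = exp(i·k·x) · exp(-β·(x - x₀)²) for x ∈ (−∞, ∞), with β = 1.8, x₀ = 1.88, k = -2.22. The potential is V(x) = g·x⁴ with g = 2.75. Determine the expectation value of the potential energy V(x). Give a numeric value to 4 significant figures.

42.61

⟨V⟩ = ∫ V(x)·|φ|² dx / ∫|φ|² dx.
Gaussian moments (u = x − x₀): ∫u^(2j)·e^(−2βu²) du = (2j−1)!!/(4β)^j · √(π/(2β)), odd powers integrate to 0; here √(π/(2β)) = 0.93417.
State is unnormalized: ∫|φ|² dx = 0.93417, and ∫φ*·V(x)·φ dx = 39.806, so ⟨V⟩ = 39.806 / 0.93417.
⟨V⟩ = 42.612.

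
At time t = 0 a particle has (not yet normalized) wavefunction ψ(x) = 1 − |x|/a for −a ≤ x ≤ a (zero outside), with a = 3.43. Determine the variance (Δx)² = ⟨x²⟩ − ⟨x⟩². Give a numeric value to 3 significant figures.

Compute ⟨x⟩ and ⟨x²⟩ separately, then (Δx)² = ⟨x²⟩ − ⟨x⟩².
ψ is even, so ∫ over [−a, a] = 2∫₀ᵃ with ψ = 1 − x/a there: ∫₀ᵃ (1 − x/a)² dx = a/3, ∫₀ᵃ x²(1 − x/a)² dx = a³/30, ∫₀ᵃ x⁴(1 − x/a)² dx = a⁵/105.
Normalization: ∫|ψ|² dx = 2.2867.
⟨x⟩ = 0.0000 and ⟨x²⟩ = 1.1765.
(Δx)² = 1.1765 − (0.0000)² = 1.1765.

1.18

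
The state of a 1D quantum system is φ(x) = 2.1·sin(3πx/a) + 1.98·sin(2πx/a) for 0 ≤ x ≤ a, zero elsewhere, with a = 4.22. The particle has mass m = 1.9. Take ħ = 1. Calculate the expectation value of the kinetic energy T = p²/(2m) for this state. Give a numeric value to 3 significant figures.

T = −(ħ²/2m) d²/dx², so ⟨T⟩ = −(ħ²/2m) ∫ φ*·φ'' dx / ∫|φ|² dx; with m = 1.9.
d²/dx² sin(jπx/a) = −(jπ/a)²·sin(jπx/a); on 0 ≤ x ≤ a, ∫sin²(jπx/a) dx = a/2 and ∫sin(jπx/a)·sin(lπx/a) dx = 0 for j ≠ l, so only diagonal terms survive in ∫|φ|² and ∫φ·φ″; ∫φ·φ′ dx = [φ²/2] between the walls = 0.
State is unnormalized: ∫|φ|² dx = 17.577, and ∫φ*·(−ħ²/2m · φ'') dx = 17.040, so ⟨T⟩ = 17.040 / 17.577.
⟨T⟩ = 0.96942.

0.969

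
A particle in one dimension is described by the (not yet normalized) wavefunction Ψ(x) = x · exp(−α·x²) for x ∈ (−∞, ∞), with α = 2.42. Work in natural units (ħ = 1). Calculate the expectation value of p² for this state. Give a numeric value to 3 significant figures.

p² Ψ = −ħ² d²Ψ/dx²; ⟨p²⟩ = −ħ² ∫ Ψ*·Ψ'' dx / ∫|Ψ|² dx.
Expand each integrand as polynomial × e^(−2αx²) and use ∫x^(2j)·e^(−2αx²) dx = (2j−1)!!/(4α)^j · √(π/(2α)), odd powers → 0; here √(π/(2α)) = 0.80566. Differentiate with the product rule, d/dx e^(−αx²) = −2αx·e^(−αx²).
State is unnormalized: ∫|Ψ|² dx = 0.083229, and ∫Ψ*·(−ħ² Ψ'') dx = 0.60425, so ⟨p²⟩ = 0.60425 / 0.083229.
⟨p²⟩ = 7.2600.

7.26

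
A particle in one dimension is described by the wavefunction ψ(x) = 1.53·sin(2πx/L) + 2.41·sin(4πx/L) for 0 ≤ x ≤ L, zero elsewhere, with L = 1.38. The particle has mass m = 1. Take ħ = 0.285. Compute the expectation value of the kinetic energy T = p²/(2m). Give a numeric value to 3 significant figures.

T = −(ħ²/2m) d²/dx², so ⟨T⟩ = −(ħ²/2m) ∫ ψ*·ψ'' dx / ∫|ψ|² dx; with m = 1.
d²/dx² sin(jπx/L) = −(jπ/L)²·sin(jπx/L); on 0 ≤ x ≤ L, ∫sin²(jπx/L) dx = L/2 and ∫sin(jπx/L)·sin(lπx/L) dx = 0 for j ≠ l, so only diagonal terms survive in ∫|ψ|² and ∫ψ·ψ″; ∫ψ·ψ′ dx = [ψ²/2] between the walls = 0.
State is unnormalized: ∫|ψ|² dx = 5.6228, and ∫ψ*·(−ħ²/2m · ψ'') dx = 14.856, so ⟨T⟩ = 14.856 / 5.6228.
⟨T⟩ = 2.6421.

2.64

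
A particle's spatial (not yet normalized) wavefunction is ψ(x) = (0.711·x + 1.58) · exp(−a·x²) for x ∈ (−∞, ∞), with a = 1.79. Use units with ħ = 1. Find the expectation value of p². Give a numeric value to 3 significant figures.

1.89

p² ψ = −ħ² d²ψ/dx²; ⟨p²⟩ = −ħ² ∫ ψ*·ψ'' dx / ∫|ψ|² dx.
Expand each integrand as polynomial × e^(−2ax²) and use ∫x^(2j)·e^(−2ax²) dx = (2j−1)!!/(4a)^j · √(π/(2a)), odd powers → 0; here √(π/(2a)) = 0.93677. Differentiate with the product rule, d/dx e^(−ax²) = −2ax·e^(−ax²).
State is unnormalized: ∫|ψ|² dx = 2.4047, and ∫ψ*·(−ħ² ψ'') dx = 4.5412, so ⟨p²⟩ = 4.5412 / 2.4047.
⟨p²⟩ = 1.8885.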